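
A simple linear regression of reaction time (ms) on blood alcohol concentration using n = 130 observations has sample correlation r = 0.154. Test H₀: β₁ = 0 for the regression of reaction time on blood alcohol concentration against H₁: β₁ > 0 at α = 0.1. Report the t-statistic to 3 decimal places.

t = 1.763

t = r·√(n − 2)/√(1 − r²) = 0.154·√128/√0.976284 = 1.763.
df = n − 2 = 128.
One-sided p ≈ 0.0401, which is < 0.1, so reject H₀.
There is evidence of a linear association between blood alcohol concentration and reaction time.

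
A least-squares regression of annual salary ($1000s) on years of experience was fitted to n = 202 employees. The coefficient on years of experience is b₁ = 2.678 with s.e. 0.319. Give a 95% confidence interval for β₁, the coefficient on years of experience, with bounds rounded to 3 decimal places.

(2.049, 3.307)

df = n − 2 = 202 − 2 = 200.
t* = t_{0.025, 200} = 1.971896.
Margin = t* × SE = 1.971896 × 0.319 = 0.62903.
CI: 2.678 ± 0.62903 → (2.049, 3.307).
With 95% confidence, each one-unit increase in years of experience is associated with a change of between 2.049 and 3.307 $1000s in annual salary.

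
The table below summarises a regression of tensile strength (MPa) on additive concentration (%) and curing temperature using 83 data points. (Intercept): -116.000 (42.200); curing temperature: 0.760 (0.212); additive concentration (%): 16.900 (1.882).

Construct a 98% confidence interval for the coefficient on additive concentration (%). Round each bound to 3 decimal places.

(12.432, 21.368)

Read off: b = 16.900, SE = 1.882 for additive concentration (%).
df = n − k − 1 = 83 − 2 − 1 = 80.
t* = t_{0.01, 80} = 2.373868.
Margin = t* × SE = 2.373868 × 1.882 = 4.46762.
CI: 16.900 ± 4.46762 → (12.432, 21.368).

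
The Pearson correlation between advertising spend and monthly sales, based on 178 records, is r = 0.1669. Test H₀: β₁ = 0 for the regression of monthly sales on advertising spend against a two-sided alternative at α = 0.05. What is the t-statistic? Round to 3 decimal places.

t = r·√(n − 2)/√(1 − r²) = 0.1669·√176/√0.972144 = 2.246.
df = n − 2 = 176.
Two-sided p ≈ 0.0260, which is < 0.05, so reject H₀.
There is evidence of a linear association between advertising spend and monthly sales.

t = 2.246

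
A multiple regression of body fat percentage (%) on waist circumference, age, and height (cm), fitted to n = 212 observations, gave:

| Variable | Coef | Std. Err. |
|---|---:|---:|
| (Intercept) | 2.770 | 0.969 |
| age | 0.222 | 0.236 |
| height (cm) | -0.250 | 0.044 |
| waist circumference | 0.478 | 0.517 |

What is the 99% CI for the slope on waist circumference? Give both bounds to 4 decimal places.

(-0.8660, 1.8220)

Read off: b = 0.478, SE = 0.517 for waist circumference.
df = n − k − 1 = 212 − 3 − 1 = 208.
t* = t_{0.005, 208} = 2.599672.
Margin = t* × SE = 2.599672 × 0.517 = 1.344030.
CI: 0.478 ± 1.344030 → (-0.8660, 1.8220).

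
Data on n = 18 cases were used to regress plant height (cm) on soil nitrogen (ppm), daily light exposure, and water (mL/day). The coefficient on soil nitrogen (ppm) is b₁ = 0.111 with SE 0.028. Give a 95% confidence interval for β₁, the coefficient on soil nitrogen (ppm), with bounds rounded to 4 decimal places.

(0.0509, 0.1711)

df = n − k − 1 = 18 − 3 − 1 = 14.
t* = t_{0.025, 14} = 2.144787.
Margin = t* × SE = 2.144787 × 0.028 = 0.060054.
CI: 0.111 ± 0.060054 → (0.0509, 0.1711).
With 95% confidence, each one-unit increase in soil nitrogen (ppm) is associated with a change of between 0.0509 and 0.1711 cm in plant height, holding the other predictors fixed.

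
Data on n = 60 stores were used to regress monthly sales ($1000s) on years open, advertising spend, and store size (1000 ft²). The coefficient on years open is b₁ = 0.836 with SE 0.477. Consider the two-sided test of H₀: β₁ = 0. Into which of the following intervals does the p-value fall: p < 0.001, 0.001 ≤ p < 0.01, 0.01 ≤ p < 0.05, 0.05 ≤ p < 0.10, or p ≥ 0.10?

t = 0.836 / 0.477 = 1.753.
df = n − k − 1 = 60 − 3 − 1 = 56.
Two-sided p = 2·P(T_{56} > |t|) ≈ 0.0851.
So 0.05 ≤ p < 0.10.

0.05 ≤ p < 0.10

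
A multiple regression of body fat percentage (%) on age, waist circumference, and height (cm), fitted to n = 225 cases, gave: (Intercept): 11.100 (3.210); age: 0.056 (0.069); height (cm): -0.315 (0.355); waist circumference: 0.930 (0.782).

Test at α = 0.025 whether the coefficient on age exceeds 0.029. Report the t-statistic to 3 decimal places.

t = 0.391

Read off: b = 0.056, SE = 0.069 for age.
H₀: β₁ = 0.029 vs H₁: β₁ > 0.029.
t = (0.056 − 0.029) / 0.069 = 0.391.
df = n − k − 1 = 225 − 3 − 1 = 221.
One-sided p ≈ 0.3480, which is ≥ 0.025, so fail to reject H₀.
The data do not give significant evidence that the true slope on age exceeds 0.029 % per unit, holding the other predictors fixed.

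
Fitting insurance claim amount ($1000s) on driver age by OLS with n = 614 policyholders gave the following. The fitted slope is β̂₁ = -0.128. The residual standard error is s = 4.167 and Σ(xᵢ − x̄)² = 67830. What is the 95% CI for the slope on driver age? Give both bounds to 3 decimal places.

SE(β̂₁) = s/√Sₓₓ = 4.167/√67830 = 0.0159997.
df = n − 2 = 612.
t* = t_{0.025, 612} = 1.963848.
Margin = t* × SE = 1.963848 × 0.0159997 = 0.03142.
CI: -0.128 ± 0.03142 → (-0.159, -0.097).
With 95% confidence, each one-unit increase in driver age is associated with a change of between -0.159 and -0.097 $1000s in insurance claim amount.

(-0.159, -0.097)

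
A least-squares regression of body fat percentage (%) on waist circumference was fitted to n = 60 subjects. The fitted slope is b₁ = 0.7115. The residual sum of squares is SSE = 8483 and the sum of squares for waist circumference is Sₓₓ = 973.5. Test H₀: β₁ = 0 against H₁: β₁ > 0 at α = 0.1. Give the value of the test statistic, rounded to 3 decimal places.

MSE = SSE/(n − 2) = 8483/58 = 146.259.
SE(b₁) = √(MSE/Sₓₓ) = √(146.259/973.5) = 0.387608.
t = 0.7115 / 0.387608 = 1.836.
df = n − 2 = 58.
One-sided p ≈ 0.0358, which is < 0.1, so reject H₀.
There is evidence that the true slope on waist circumference is positive.

t = 1.836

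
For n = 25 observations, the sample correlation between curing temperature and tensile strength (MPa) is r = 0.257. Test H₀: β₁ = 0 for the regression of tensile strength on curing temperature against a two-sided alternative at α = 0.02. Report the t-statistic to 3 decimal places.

t = 1.275

t = r·√(n − 2)/√(1 − r²) = 0.257·√23/√0.933951 = 1.275.
df = n − 2 = 23.
Two-sided p ≈ 0.2149, which is ≥ 0.02, so fail to reject H₀.
The data do not give significant evidence of a linear association between curing temperature and tensile strength.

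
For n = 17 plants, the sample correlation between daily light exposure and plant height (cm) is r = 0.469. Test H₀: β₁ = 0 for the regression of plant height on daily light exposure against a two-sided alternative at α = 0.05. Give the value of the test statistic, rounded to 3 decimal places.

t = r·√(n − 2)/√(1 − r²) = 0.469·√15/√0.780039 = 2.057.
df = n − 2 = 15.
Two-sided p ≈ 0.0575, which is ≥ 0.05, so fail to reject H₀.
The data do not give significant evidence of a linear association between daily light exposure and plant height.

t = 2.057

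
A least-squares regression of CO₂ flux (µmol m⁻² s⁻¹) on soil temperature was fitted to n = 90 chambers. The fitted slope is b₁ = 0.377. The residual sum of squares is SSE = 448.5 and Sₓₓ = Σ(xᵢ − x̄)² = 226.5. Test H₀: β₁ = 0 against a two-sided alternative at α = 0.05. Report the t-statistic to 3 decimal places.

MSE = SSE/(n − 2) = 448.5/88 = 5.09659.
SE(b₁) = √(MSE/Sₓₓ) = √(5.09659/226.5) = 0.150005.
t = 0.377 / 0.150005 = 2.513.
df = n − 2 = 88.
Two-sided p ≈ 0.0138, which is < 0.05, so reject H₀.
There is evidence that soil temperature is associated with CO₂ flux.

t = 2.513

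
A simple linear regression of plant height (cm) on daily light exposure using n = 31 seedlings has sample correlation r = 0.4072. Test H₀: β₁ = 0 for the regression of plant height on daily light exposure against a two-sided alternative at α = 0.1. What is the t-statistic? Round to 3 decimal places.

t = r·√(n − 2)/√(1 − r²) = 0.4072·√29/√0.834188 = 2.401.
df = n − 2 = 29.
Two-sided p ≈ 0.0230, which is < 0.1, so reject H₀.
There is evidence of a linear association between daily light exposure and plant height.

t = 2.401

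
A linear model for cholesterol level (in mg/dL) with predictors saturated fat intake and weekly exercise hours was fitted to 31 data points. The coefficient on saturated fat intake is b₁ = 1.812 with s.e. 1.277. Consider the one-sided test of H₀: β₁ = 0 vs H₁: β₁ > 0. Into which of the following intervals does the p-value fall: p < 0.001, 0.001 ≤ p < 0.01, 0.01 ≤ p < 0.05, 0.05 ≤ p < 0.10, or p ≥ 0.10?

t = 1.812 / 1.277 = 1.419.
df = n − k − 1 = 31 − 2 − 1 = 28.
One-sided p = P(T_{28} > t) ≈ 0.0835.
So 0.05 ≤ p < 0.10.

0.05 ≤ p < 0.10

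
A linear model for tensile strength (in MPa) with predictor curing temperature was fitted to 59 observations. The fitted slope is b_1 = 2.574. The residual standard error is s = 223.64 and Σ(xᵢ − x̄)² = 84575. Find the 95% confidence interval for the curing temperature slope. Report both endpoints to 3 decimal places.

(1.034, 4.114)

SE(b_1) = s/√Sₓₓ = 223.64/√84575 = 0.769004.
df = n − 2 = 57.
t* = t_{0.025, 57} = 2.002465.
Margin = t* × SE = 2.002465 × 0.769004 = 1.53990.
CI: 2.574 ± 1.53990 → (1.034, 4.114).
With 95% confidence, each one-unit increase in curing temperature is associated with a change of between 1.034 and 4.114 MPa in tensile strength.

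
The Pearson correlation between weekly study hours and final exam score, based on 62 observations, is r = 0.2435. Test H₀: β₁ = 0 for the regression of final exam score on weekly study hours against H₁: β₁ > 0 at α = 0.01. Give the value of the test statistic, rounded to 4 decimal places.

t = 1.9447

t = r·√(n − 2)/√(1 − r²) = 0.2435·√60/√0.940708 = 1.9447.
df = n − 2 = 60.
One-sided p ≈ 0.0283, which is ≥ 0.01, so fail to reject H₀.
The data do not give significant evidence of a linear association between weekly study hours and final exam score.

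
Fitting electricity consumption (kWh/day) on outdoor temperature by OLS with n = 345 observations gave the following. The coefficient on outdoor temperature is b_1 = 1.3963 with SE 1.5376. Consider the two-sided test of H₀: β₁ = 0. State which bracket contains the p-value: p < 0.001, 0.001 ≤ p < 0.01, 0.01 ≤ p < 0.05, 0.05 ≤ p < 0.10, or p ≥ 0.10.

t = 1.3963 / 1.5376 = 0.908.
df = n − 2 = 345 − 2 = 343.
Two-sided p = 2·P(T_{343} > |t|) ≈ 0.3645.
So p ≥ 0.10.

p ≥ 0.10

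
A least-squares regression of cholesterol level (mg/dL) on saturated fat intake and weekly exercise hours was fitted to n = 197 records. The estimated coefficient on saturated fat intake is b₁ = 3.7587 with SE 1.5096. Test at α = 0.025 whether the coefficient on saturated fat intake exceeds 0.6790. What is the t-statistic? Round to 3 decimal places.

t = 2.040

H₀: β₁ = 0.6790 vs H₁: β₁ > 0.6790.
t = (b₁ − β₁⁰)/SE = (3.7587 − 0.6790) / 1.5096 = 2.040.
df = n − k − 1 = 197 − 2 − 1 = 194.
One-sided p ≈ 0.0213, which is < 0.025, so reject H₀.
There is evidence that the true slope on saturated fat intake exceeds 0.6790 mg/dL per unit, holding the other predictors fixed.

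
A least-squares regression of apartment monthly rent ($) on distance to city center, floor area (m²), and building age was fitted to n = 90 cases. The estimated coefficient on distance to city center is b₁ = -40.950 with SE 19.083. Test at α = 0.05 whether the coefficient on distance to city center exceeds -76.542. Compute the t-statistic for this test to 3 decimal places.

H₀: β₁ = -76.542 vs H₁: β₁ > -76.542.
t = (b₁ − β₁⁰)/SE = (-40.950 − (-76.542)) / 19.083 = 1.865.
df = n − k − 1 = 90 − 3 − 1 = 86.
One-sided p ≈ 0.0328, which is < 0.05, so reject H₀.
There is evidence that the true slope on distance to city center exceeds -76.542 $ per unit, holding the other predictors fixed.

t = 1.865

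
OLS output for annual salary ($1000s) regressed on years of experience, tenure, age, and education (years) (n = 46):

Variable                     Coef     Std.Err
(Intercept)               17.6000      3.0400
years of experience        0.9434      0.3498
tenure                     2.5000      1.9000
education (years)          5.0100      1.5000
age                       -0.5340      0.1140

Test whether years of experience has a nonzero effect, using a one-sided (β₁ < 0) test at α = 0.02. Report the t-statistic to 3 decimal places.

t = 2.697

Read off: b = 0.9434, SE = 0.3498 for years of experience.
H₀: β₁ = 0 vs H₁: β₁ < 0.
t = 0.9434 / 0.3498 = 2.697.
df = n − k − 1 = 46 − 4 − 1 = 41.
One-sided p ≈ 0.9949, which is ≥ 0.02, so fail to reject H₀.
The data do not give significant evidence that the true slope on years of experience is negative, holding the other predictors fixed.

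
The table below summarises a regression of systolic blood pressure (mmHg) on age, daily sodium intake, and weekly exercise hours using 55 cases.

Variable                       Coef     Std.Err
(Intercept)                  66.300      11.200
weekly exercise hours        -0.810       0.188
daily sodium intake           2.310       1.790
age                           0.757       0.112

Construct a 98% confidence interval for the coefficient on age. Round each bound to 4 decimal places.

(0.4880, 1.0260)

Read off: b = 0.757, SE = 0.112 for age.
df = n − k − 1 = 55 − 3 − 1 = 51.
t* = t_{0.01, 51} = 2.401718.
Margin = t* × SE = 2.401718 × 0.112 = 0.268992.
CI: 0.757 ± 0.268992 → (0.4880, 1.0260).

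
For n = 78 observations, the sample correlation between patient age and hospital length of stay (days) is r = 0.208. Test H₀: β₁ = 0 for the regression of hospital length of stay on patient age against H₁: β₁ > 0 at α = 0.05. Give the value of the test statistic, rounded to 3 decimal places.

t = 1.854

t = r·√(n − 2)/√(1 − r²) = 0.208·√76/√0.956736 = 1.854.
df = n − 2 = 76.
One-sided p ≈ 0.0338, which is < 0.05, so reject H₀.
There is evidence of a linear association between patient age and hospital length of stay.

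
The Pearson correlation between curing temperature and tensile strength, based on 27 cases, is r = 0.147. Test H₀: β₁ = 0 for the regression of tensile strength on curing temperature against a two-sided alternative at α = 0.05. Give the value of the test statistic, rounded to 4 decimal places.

t = r·√(n − 2)/√(1 − r²) = 0.147·√25/√0.978391 = 0.7431.
df = n − 2 = 25.
Two-sided p ≈ 0.4644, which is ≥ 0.05, so fail to reject H₀.
The data do not give significant evidence of a linear association between curing temperature and tensile strength.

t = 0.7431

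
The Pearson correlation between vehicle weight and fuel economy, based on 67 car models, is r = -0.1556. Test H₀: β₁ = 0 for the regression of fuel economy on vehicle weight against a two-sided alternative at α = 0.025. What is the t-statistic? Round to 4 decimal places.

t = -1.2700

t = r·√(n − 2)/√(1 − r²) = -0.1556·√65/√0.975789 = -1.2700.
df = n − 2 = 65.
Two-sided p ≈ 0.2086, which is ≥ 0.025, so fail to reject H₀.
The data do not give significant evidence of a linear association between vehicle weight and fuel economy.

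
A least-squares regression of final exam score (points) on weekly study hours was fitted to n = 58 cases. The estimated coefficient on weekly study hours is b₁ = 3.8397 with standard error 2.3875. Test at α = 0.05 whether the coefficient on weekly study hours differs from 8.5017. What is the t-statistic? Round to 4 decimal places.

t = -1.9527

H₀: β₁ = 8.5017 vs H₁: β₁ ≠ 8.5017.
t = (b₁ − β₁⁰)/SE = (3.8397 − 8.5017) / 2.3875 = -1.9527.
df = n − 2 = 58 − 2 = 56.
Two-sided p ≈ 0.0559, which is ≥ 0.05, so fail to reject H₀.
The data are consistent with a true slope of 8.5017 points per unit of weekly study hours.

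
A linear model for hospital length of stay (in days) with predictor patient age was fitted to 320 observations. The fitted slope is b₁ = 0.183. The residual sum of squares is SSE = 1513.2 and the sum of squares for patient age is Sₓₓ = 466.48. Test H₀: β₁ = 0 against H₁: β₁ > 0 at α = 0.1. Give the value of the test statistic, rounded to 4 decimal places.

MSE = SSE/(n − 2) = 1513.2/318 = 4.75849.
SE(b₁) = √(MSE/Sₓₓ) = √(4.75849/466.48) = 0.100999.
t = 0.183 / 0.100999 = 1.8119.
df = n − 2 = 318.
One-sided p ≈ 0.0355, which is < 0.1, so reject H₀.
There is evidence that the true slope on patient age is positive.

t = 1.8119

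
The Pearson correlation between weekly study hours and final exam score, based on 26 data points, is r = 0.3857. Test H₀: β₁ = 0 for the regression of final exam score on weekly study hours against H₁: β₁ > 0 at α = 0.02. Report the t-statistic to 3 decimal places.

t = 2.048

t = r·√(n − 2)/√(1 − r²) = 0.3857·√24/√0.851236 = 2.048.
df = n − 2 = 24.
One-sided p ≈ 0.0258, which is ≥ 0.02, so fail to reject H₀.
The data do not give significant evidence of a linear association between weekly study hours and final exam score.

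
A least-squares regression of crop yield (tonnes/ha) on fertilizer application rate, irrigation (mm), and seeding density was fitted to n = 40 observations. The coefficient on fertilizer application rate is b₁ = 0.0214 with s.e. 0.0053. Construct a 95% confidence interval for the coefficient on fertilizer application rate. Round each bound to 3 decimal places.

df = n − k − 1 = 40 − 3 − 1 = 36.
t* = t_{0.025, 36} = 2.028094.
Margin = t* × SE = 2.028094 × 0.0053 = 0.01075.
CI: 0.0214 ± 0.01075 → (0.011, 0.032).
With 95% confidence, each one-unit increase in fertilizer application rate is associated with a change of between 0.011 and 0.032 tonnes/ha in crop yield, holding the other predictors fixed.

(0.011, 0.032)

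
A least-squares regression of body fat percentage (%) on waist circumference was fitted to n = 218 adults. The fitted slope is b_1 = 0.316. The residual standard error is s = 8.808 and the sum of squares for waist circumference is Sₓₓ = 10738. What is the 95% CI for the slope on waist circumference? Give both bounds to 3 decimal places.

SE(b_1) = s/√Sₓₓ = 8.808/√10738 = 0.0849994.
df = n − 2 = 216.
t* = t_{0.025, 216} = 1.971007.
Margin = t* × SE = 1.971007 × 0.0849994 = 0.16753.
CI: 0.316 ± 0.16753 → (0.148, 0.484).
With 95% confidence, each one-unit increase in waist circumference is associated with a change of between 0.148 and 0.484 % in body fat percentage.

(0.148, 0.484)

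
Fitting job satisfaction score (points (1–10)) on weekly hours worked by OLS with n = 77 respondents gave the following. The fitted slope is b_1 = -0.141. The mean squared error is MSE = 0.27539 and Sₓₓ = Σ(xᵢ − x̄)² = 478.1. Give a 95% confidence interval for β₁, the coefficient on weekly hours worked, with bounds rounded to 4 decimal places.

SE(b_1) = √(MSE/Sₓₓ) = √(0.27539/478.1) = 0.0240002.
df = n − 2 = 75.
t* = t_{0.025, 75} = 1.992102.
Margin = t* × SE = 1.992102 × 0.0240002 = 0.047811.
CI: -0.141 ± 0.047811 → (-0.1888, -0.0932).
With 95% confidence, each one-unit increase in weekly hours worked is associated with a change of between -0.1888 and -0.0932 points (1–10) in job satisfaction score.

(-0.1888, -0.0932)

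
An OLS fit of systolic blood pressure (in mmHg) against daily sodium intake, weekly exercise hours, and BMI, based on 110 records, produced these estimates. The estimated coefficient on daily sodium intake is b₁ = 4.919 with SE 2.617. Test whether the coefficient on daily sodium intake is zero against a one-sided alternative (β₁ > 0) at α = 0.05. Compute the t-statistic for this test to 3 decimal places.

t = 1.880

H₀: β₁ = 0 vs H₁: β₁ > 0.
t = (b₁ − β₁⁰)/SE = 4.919 / 2.617 = 1.880.
df = n − k − 1 = 110 − 3 − 1 = 106.
One-sided p ≈ 0.0315, which is < 0.05, so reject H₀.
There is evidence that the true slope on daily sodium intake is positive, holding the other predictors fixed.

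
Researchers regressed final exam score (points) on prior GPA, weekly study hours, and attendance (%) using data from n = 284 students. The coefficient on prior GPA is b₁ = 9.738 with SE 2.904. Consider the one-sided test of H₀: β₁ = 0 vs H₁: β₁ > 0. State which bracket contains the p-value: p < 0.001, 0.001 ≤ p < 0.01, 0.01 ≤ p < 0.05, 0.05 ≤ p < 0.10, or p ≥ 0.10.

p < 0.001

t = 9.738 / 2.904 = 3.353.
df = n − k − 1 = 284 − 3 − 1 = 280.
One-sided p = P(T_{280} > t) ≈ 0.0005.
So p < 0.001.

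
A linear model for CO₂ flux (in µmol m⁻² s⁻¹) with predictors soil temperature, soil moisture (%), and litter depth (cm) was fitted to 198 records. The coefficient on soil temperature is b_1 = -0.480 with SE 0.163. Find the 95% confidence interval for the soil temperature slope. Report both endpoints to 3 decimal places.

(-0.801, -0.159)

df = n − k − 1 = 198 − 3 − 1 = 194.
t* = t_{0.025, 194} = 1.972268.
Margin = t* × SE = 1.972268 × 0.163 = 0.32148.
CI: -0.480 ± 0.32148 → (-0.801, -0.159).
With 95% confidence, each one-unit increase in soil temperature is associated with a change of between -0.801 and -0.159 µmol m⁻² s⁻¹ in CO₂ flux, holding the other predictors fixed.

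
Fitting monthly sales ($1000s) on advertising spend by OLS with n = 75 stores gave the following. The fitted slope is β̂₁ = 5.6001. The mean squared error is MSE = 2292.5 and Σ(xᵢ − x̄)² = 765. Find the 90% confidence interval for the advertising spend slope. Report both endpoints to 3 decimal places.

SE(β̂₁) = √(MSE/Sₓₓ) = √(2292.5/765) = 1.73111.
df = n − 2 = 73.
t* = t_{0.05, 73} = 1.665996.
Margin = t* × SE = 1.665996 × 1.73111 = 2.88402.
CI: 5.6001 ± 2.88402 → (2.716, 8.484).
With 90% confidence, each one-unit increase in advertising spend is associated with a change of between 2.716 and 8.484 $1000s in monthly sales.

(2.716, 8.484)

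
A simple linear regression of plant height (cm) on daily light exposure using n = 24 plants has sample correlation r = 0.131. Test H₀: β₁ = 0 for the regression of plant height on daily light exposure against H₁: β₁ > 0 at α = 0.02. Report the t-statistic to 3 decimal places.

t = r·√(n − 2)/√(1 − r²) = 0.131·√22/√0.982839 = 0.620.
df = n − 2 = 22.
One-sided p ≈ 0.2709, which is ≥ 0.02, so fail to reject H₀.
The data do not give significant evidence of a linear association between daily light exposure and plant height.

t = 0.620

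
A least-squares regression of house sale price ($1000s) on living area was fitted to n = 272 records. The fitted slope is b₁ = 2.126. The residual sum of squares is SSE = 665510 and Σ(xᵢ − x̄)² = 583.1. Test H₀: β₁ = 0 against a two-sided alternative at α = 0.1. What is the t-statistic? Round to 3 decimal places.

MSE = SSE/(n − 2) = 665510/270 = 2464.85.
SE(b₁) = √(MSE/Sₓₓ) = √(2464.85/583.1) = 2.056.
t = 2.126 / 2.056 = 1.034.
df = n − 2 = 270.
Two-sided p ≈ 0.3020, which is ≥ 0.1, so fail to reject H₀.
The data do not give significant evidence of an association between living area and house sale price.

t = 1.034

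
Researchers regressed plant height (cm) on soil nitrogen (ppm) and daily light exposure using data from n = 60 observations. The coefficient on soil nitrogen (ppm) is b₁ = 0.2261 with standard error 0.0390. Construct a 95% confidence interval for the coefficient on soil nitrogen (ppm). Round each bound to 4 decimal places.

(0.1480, 0.3042)

df = n − k − 1 = 60 − 2 − 1 = 57.
t* = t_{0.025, 57} = 2.002465.
Margin = t* × SE = 2.002465 × 0.0390 = 0.078096.
CI: 0.2261 ± 0.078096 → (0.1480, 0.3042).
With 95% confidence, each one-unit increase in soil nitrogen (ppm) is associated with a change of between 0.1480 and 0.3042 cm in plant height, holding the other predictors fixed.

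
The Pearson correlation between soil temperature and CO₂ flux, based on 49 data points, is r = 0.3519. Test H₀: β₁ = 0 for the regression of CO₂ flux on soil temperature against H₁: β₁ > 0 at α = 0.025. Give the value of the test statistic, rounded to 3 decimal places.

t = 2.577

t = r·√(n − 2)/√(1 − r²) = 0.3519·√47/√0.876166 = 2.577.
df = n − 2 = 47.
One-sided p ≈ 0.0066, which is < 0.025, so reject H₀.
There is evidence of a linear association between soil temperature and CO₂ flux.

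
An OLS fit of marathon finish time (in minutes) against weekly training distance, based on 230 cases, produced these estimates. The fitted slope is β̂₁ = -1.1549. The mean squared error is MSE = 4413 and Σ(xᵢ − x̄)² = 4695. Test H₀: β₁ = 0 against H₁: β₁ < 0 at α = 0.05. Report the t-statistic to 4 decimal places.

SE(β̂₁) = √(MSE/Sₓₓ) = √(4413/4695) = 0.969503.
t = -1.1549 / 0.969503 = -1.1912.
df = n − 2 = 228.
One-sided p ≈ 0.1174, which is ≥ 0.05, so fail to reject H₀.
The data do not give significant evidence that the true slope on weekly training distance is negative.

t = -1.1912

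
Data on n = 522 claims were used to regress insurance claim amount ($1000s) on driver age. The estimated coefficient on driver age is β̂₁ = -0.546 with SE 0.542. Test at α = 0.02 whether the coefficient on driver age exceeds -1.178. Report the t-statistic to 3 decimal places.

H₀: β₁ = -1.178 vs H₁: β₁ > -1.178.
t = (β̂₁ − β₁⁰)/SE = (-0.546 − (-1.178)) / 0.542 = 1.166.
df = n − 2 = 522 − 2 = 520.
One-sided p ≈ 0.1221, which is ≥ 0.02, so fail to reject H₀.
The data do not give significant evidence that the true slope on driver age exceeds -1.178 $1000s per unit.

t = 1.166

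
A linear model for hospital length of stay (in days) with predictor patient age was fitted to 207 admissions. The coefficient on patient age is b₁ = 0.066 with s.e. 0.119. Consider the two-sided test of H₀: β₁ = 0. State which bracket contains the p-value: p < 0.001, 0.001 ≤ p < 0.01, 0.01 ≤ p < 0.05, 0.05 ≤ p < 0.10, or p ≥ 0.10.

t = 0.066 / 0.119 = 0.555.
df = n − 2 = 207 − 2 = 205.
Two-sided p = 2·P(T_{205} > |t|) ≈ 0.5798.
So p ≥ 0.10.

p ≥ 0.10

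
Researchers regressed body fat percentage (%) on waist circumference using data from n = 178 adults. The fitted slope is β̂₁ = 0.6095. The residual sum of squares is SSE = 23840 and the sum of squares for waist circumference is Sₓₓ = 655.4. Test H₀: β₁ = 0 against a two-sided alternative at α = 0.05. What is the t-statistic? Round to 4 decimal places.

MSE = SSE/(n − 2) = 23840/176 = 135.455.
SE(β̂₁) = √(MSE/Sₓₓ) = √(135.455/655.4) = 0.454615.
t = 0.6095 / 0.454615 = 1.3407.
df = n − 2 = 176.
Two-sided p ≈ 0.1817, which is ≥ 0.05, so fail to reject H₀.
The data do not give significant evidence of an association between waist circumference and body fat percentage.

t = 1.3407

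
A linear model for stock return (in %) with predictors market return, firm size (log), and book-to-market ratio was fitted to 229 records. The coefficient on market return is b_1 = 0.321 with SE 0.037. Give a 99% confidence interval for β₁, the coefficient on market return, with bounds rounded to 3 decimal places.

(0.225, 0.417)

df = n − k − 1 = 229 − 3 − 1 = 225.
t* = t_{0.005, 225} = 2.597856.
Margin = t* × SE = 2.597856 × 0.037 = 0.09612.
CI: 0.321 ± 0.09612 → (0.225, 0.417).
With 99% confidence, each one-unit increase in market return is associated with a change of between 0.225 and 0.417 % in stock return, holding the other predictors fixed.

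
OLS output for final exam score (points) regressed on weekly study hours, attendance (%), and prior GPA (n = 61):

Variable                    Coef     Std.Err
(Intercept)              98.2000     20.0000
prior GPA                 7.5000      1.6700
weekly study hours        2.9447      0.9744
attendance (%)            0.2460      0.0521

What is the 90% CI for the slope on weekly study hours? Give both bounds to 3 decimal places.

(1.315, 4.574)

Read off: b = 2.9447, SE = 0.9744 for weekly study hours.
df = n − k − 1 = 61 − 3 − 1 = 57.
t* = t_{0.05, 57} = 1.672029.
Margin = t* × SE = 1.672029 × 0.9744 = 1.62922.
CI: 2.9447 ± 1.62922 → (1.315, 4.574).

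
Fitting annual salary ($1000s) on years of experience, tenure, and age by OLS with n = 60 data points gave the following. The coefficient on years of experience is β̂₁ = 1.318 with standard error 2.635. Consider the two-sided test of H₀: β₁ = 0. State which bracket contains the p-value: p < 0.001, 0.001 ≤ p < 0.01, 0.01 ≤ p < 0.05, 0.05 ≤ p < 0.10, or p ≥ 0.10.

t = 1.318 / 2.635 = 0.500.
df = n − k − 1 = 60 − 3 − 1 = 56.
Two-sided p = 2·P(T_{56} > |t|) ≈ 0.6189.
So p ≥ 0.10.

p ≥ 0.10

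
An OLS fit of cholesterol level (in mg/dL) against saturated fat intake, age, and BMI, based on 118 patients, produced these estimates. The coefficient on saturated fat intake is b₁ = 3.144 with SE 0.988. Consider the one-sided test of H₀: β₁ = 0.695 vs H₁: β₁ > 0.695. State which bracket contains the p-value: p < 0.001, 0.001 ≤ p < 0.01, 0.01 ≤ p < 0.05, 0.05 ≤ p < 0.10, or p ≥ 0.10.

0.001 ≤ p < 0.01

t = (3.144 − 0.695) / 0.988 = 2.479.
df = n − k − 1 = 118 − 3 − 1 = 114.
One-sided p = P(T_{114} > t) ≈ 0.0073.
So 0.001 ≤ p < 0.01.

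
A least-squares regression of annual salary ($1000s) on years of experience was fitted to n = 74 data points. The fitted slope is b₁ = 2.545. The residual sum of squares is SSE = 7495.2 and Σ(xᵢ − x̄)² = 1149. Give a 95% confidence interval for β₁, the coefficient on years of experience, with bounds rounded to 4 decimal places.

MSE = SSE/(n − 2) = 7495.2/72 = 104.1.
SE(b₁) = √(MSE/Sₓₓ) = √(104.1/1149) = 0.300999.
df = n − 2 = 72.
t* = t_{0.025, 72} = 1.993464.
Margin = t* × SE = 1.993464 × 0.300999 = 0.600031.
CI: 2.545 ± 0.600031 → (1.9450, 3.1450).
With 95% confidence, each one-unit increase in years of experience is associated with a change of between 1.9450 and 3.1450 $1000s in annual salary.

(1.9450, 3.1450)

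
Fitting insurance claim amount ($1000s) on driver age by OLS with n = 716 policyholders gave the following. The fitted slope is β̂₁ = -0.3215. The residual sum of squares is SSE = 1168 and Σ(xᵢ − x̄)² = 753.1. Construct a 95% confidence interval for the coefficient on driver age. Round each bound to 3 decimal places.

(-0.413, -0.230)

MSE = SSE/(n − 2) = 1168/714 = 1.63585.
SE(β̂₁) = √(MSE/Sₓₓ) = √(1.63585/753.1) = 0.0466064.
df = n − 2 = 714.
t* = t_{0.025, 714} = 1.963292.
Margin = t* × SE = 1.963292 × 0.0466064 = 0.09150.
CI: -0.3215 ± 0.09150 → (-0.413, -0.230).
With 95% confidence, each one-unit increase in driver age is associated with a change of between -0.413 and -0.230 $1000s in insurance claim amount.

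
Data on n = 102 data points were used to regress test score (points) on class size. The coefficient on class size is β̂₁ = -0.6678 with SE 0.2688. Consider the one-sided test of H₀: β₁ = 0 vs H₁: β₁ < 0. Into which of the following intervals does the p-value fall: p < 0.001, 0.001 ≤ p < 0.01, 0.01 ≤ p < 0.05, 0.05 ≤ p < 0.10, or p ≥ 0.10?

0.001 ≤ p < 0.01

t = -0.6678 / 0.2688 = -2.484.
df = n − 2 = 102 − 2 = 100.
One-sided p = P(T_{100} < t) ≈ 0.0073.
So 0.001 ≤ p < 0.01.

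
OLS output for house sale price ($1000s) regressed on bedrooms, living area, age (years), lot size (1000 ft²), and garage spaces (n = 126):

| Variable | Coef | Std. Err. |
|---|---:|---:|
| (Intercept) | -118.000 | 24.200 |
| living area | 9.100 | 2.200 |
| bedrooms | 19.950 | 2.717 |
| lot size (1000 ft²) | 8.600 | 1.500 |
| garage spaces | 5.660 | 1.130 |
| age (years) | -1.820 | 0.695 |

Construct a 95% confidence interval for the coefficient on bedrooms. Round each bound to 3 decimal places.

(14.571, 25.329)

Read off: b = 19.950, SE = 2.717 for bedrooms.
df = n − k − 1 = 126 − 5 − 1 = 120.
t* = t_{0.025, 120} = 1.97993.
Margin = t* × SE = 1.97993 × 2.717 = 5.37947.
CI: 19.950 ± 5.37947 → (14.571, 25.329).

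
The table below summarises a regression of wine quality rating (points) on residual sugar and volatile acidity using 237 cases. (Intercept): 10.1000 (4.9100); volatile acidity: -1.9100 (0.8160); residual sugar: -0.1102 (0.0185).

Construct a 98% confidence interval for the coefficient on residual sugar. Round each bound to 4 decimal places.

(-0.1535, -0.0669)

Read off: b = -0.1102, SE = 0.0185 for residual sugar.
df = n − k − 1 = 237 − 2 − 1 = 234.
t* = t_{0.01, 234} = 2.342389.
Margin = t* × SE = 2.342389 × 0.0185 = 0.043334.
CI: -0.1102 ± 0.043334 → (-0.1535, -0.0669).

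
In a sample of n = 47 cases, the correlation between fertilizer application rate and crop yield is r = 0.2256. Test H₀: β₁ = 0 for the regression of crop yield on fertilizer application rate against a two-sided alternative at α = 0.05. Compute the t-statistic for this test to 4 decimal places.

t = 1.5534

t = r·√(n − 2)/√(1 − r²) = 0.2256·√45/√0.949105 = 1.5534.
df = n − 2 = 45.
Two-sided p ≈ 0.1273, which is ≥ 0.05, so fail to reject H₀.
The data do not give significant evidence of a linear association between fertilizer application rate and crop yield.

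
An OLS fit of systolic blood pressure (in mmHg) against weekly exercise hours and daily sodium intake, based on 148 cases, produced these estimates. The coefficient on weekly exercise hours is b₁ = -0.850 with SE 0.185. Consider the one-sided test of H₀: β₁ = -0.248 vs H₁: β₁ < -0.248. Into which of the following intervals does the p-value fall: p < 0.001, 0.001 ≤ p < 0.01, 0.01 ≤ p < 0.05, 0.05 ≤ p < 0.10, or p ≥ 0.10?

t = (-0.850 − (-0.248)) / 0.185 = -3.254.
df = n − k − 1 = 148 − 2 − 1 = 145.
One-sided p = P(T_{145} < t) ≈ 0.0007.
So p < 0.001.

p < 0.001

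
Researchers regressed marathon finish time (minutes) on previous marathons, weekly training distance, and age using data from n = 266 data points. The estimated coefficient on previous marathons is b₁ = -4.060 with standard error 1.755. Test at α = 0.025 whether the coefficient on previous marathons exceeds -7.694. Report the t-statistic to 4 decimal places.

H₀: β₁ = -7.694 vs H₁: β₁ > -7.694.
t = (b₁ − β₁⁰)/SE = (-4.060 − (-7.694)) / 1.755 = 2.0707.
df = n − k − 1 = 266 − 3 − 1 = 262.
One-sided p ≈ 0.0197, which is < 0.025, so reject H₀.
There is evidence that the true slope on previous marathons exceeds -7.694 minutes per unit, holding the other predictors fixed.

t = 2.0707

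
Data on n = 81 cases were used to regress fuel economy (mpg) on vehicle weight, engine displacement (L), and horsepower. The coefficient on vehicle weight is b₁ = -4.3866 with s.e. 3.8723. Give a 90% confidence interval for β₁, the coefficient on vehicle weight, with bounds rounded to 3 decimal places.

df = n − k − 1 = 81 − 3 − 1 = 77.
t* = t_{0.05, 77} = 1.664885.
Margin = t* × SE = 1.664885 × 3.8723 = 6.44693.
CI: -4.3866 ± 6.44693 → (-10.834, 2.060).
With 90% confidence, each one-unit increase in vehicle weight is associated with a change of between -10.834 and 2.060 mpg in fuel economy, holding the other predictors fixed.

(-10.834, 2.060)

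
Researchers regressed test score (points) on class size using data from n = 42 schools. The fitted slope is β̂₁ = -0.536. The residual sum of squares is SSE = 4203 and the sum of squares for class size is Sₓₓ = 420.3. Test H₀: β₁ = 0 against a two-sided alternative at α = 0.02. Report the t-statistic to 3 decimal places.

MSE = SSE/(n − 2) = 4203/40 = 105.075.
SE(β̂₁) = √(MSE/Sₓₓ) = √(105.075/420.3) = 0.5.
t = -0.536 / 0.5 = -1.072.
df = n − 2 = 40.
Two-sided p ≈ 0.2901, which is ≥ 0.02, so fail to reject H₀.
The data do not give significant evidence of an association between class size and test score.

t = -1.072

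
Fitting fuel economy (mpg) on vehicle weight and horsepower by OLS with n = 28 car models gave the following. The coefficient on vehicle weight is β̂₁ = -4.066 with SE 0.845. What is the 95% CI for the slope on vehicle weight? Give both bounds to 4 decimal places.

df = n − k − 1 = 28 − 2 − 1 = 25.
t* = t_{0.025, 25} = 2.059539.
Margin = t* × SE = 2.059539 × 0.845 = 1.740310.
CI: -4.066 ± 1.740310 → (-5.8063, -2.3257).
With 95% confidence, each one-unit increase in vehicle weight is associated with a change of between -5.8063 and -2.3257 mpg in fuel economy, holding the other predictors fixed.

(-5.8063, -2.3257)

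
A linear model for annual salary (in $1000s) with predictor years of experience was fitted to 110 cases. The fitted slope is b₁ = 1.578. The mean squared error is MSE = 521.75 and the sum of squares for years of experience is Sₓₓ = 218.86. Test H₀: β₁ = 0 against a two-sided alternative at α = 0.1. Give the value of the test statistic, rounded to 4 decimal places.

t = 1.0220

SE(b₁) = √(MSE/Sₓₓ) = √(521.75/218.86) = 1.544.
t = 1.578 / 1.544 = 1.0220.
df = n − 2 = 108.
Two-sided p ≈ 0.3091, which is ≥ 0.1, so fail to reject H₀.
The data do not give significant evidence of an association between years of experience and annual salary.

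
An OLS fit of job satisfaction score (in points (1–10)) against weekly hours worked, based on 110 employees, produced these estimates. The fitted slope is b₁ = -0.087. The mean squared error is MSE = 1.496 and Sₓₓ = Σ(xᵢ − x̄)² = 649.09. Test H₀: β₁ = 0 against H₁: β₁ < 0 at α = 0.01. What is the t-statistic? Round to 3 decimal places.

t = -1.812

SE(b₁) = √(MSE/Sₓₓ) = √(1.496/649.09) = 0.048008.
t = -0.087 / 0.048008 = -1.812.
df = n − 2 = 108.
One-sided p ≈ 0.0364, which is ≥ 0.01, so fail to reject H₀.
The data do not give significant evidence that the true slope on weekly hours worked is negative.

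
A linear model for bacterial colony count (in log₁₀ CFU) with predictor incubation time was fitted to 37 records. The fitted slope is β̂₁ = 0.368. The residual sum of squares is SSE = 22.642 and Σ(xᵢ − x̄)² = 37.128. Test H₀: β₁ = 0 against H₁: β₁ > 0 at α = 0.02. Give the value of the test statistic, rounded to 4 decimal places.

t = 2.7879

MSE = SSE/(n − 2) = 22.642/35 = 0.646914.
SE(β̂₁) = √(MSE/Sₓₓ) = √(0.646914/37.128) = 0.132.
t = 0.368 / 0.132 = 2.7879.
df = n − 2 = 35.
One-sided p ≈ 0.0043, which is < 0.02, so reject H₀.
There is evidence that the true slope on incubation time is positive.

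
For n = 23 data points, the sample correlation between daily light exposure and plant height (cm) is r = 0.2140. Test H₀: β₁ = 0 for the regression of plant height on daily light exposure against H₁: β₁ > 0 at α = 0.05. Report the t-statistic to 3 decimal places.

t = r·√(n − 2)/√(1 − r²) = 0.2140·√21/√0.954204 = 1.004.
df = n − 2 = 21.
One-sided p ≈ 0.1634, which is ≥ 0.05, so fail to reject H₀.
The data do not give significant evidence of a linear association between daily light exposure and plant height.

t = 1.004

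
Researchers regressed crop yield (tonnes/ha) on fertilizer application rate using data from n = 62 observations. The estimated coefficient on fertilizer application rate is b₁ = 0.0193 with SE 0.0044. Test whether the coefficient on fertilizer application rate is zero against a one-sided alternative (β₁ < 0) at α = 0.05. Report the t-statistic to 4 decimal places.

H₀: β₁ = 0 vs H₁: β₁ < 0.
t = (b₁ − β₁⁰)/SE = 0.0193 / 0.0044 = 4.3864.
df = n − 2 = 62 − 2 = 60.
One-sided p ≈ 1.0000, which is ≥ 0.05, so fail to reject H₀.
The data do not give significant evidence that the true slope on fertilizer application rate is negative.

t = 4.3864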